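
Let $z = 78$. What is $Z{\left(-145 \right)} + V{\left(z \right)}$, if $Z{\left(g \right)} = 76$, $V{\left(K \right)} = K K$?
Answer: $6160$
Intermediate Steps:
$V{\left(K \right)} = K^{2}$
$Z{\left(-145 \right)} + V{\left(z \right)} = 76 + 78^{2} = 76 + 6084 = 6160$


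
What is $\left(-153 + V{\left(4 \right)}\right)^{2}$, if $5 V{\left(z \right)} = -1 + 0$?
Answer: $\frac{586756}{25} \approx 23470.0$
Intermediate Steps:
$V{\left(z \right)} = - \frac{1}{5}$ ($V{\left(z \right)} = \frac{-1 + 0}{5} = \frac{1}{5} \left(-1\right) = - \frac{1}{5}$)
$\left(-153 + V{\left(4 \right)}\right)^{2} = \left(-153 - \frac{1}{5}\right)^{2} = \left(- \frac{766}{5}\right)^{2} = \frac{586756}{25}$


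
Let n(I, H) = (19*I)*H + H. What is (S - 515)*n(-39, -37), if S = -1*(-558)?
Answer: 1177340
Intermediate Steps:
n(I, H) = H + 19*H*I (n(I, H) = 19*H*I + H = H + 19*H*I)
S = 558
(S - 515)*n(-39, -37) = (558 - 515)*(-37*(1 + 19*(-39))) = 43*(-37*(1 - 741)) = 43*(-37*(-740)) = 43*27380 = 1177340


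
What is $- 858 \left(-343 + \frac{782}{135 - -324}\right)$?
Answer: $\frac{2635490}{9} \approx 2.9283 \cdot 10^{5}$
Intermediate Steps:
$- 858 \left(-343 + \frac{782}{135 - -324}\right) = - 858 \left(-343 + \frac{782}{135 + 324}\right) = - 858 \left(-343 + \frac{782}{459}\right) = - 858 \left(-343 + 782 \cdot \frac{1}{459}\right) = - 858 \left(-343 + \frac{46}{27}\right) = \left(-858\right) \left(- \frac{9215}{27}\right) = \frac{2635490}{9}$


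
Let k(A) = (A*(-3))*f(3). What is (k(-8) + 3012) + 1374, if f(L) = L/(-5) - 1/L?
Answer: 21818/5 ≈ 4363.6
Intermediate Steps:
f(L) = -1/L - L/5 (f(L) = L*(-⅕) - 1/L = -L/5 - 1/L = -1/L - L/5)
k(A) = 14*A/5 (k(A) = (A*(-3))*(-1/3 - ⅕*3) = (-3*A)*(-1*⅓ - ⅗) = (-3*A)*(-⅓ - ⅗) = -3*A*(-14/15) = 14*A/5)
(k(-8) + 3012) + 1374 = ((14/5)*(-8) + 3012) + 1374 = (-112/5 + 3012) + 1374 = 14948/5 + 1374 = 21818/5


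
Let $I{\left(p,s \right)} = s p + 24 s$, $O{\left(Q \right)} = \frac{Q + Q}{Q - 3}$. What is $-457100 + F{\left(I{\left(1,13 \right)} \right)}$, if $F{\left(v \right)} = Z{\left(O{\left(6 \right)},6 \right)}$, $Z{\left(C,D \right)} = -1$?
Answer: $-457101$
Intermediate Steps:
$O{\left(Q \right)} = \frac{2 Q}{-3 + Q}$
$I{\left(p,s \right)} = 24 s + p s$ ($I{\left(p,s \right)} = p s + 24 s = 24 s + p s$)
$F{\left(v \right)} = -1$
$-457100 + F{\left(I{\left(1,13 \right)} \right)} = -457100 - 1 = -457101$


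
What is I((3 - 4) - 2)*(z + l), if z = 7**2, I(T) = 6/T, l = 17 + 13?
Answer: -158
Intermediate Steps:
l = 30
z = 49
I((3 - 4) - 2)*(z + l) = (6/((3 - 4) - 2))*(49 + 30) = (6/(-1 - 2))*79 = (6/(-3))*79 = (6*(-1/3))*79 = -2*79 = -158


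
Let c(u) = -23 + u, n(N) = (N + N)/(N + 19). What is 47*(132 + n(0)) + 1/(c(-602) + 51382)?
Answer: 314896429/50757 ≈ 6204.0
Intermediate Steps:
n(N) = 2*N/(19 + N) (n(N) = (2*N)/(19 + N) = 2*N/(19 + N))
47*(132 + n(0)) + 1/(c(-602) + 51382) = 47*(132 + 2*0/(19 + 0)) + 1/((-23 - 602) + 51382) = 47*(132 + 2*0/19) + 1/(-625 + 51382) = 47*(132 + 2*0*(1/19)) + 1/50757 = 47*(132 + 0) + 1/50757 = 47*132 + 1/50757 = 6204 + 1/50757 = 314896429/50757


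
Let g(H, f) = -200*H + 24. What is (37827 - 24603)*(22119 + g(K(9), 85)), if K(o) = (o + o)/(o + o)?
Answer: 290174232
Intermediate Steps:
K(o) = 1 (K(o) = (2*o)/((2*o)) = (2*o)*(1/(2*o)) = 1)
g(H, f) = 24 - 200*H
(37827 - 24603)*(22119 + g(K(9), 85)) = (37827 - 24603)*(22119 + (24 - 200*1)) = 13224*(22119 + (24 - 200)) = 13224*(22119 - 176) = 13224*21943 = 290174232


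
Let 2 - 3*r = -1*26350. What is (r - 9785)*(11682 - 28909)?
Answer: 17244227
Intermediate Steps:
r = 8784 (r = ⅔ - (-1)*26350/3 = ⅔ - ⅓*(-26350) = ⅔ + 26350/3 = 8784)
(r - 9785)*(11682 - 28909) = (8784 - 9785)*(11682 - 28909) = -1001*(-17227) = 17244227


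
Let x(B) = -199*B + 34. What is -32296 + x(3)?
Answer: -32859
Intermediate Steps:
x(B) = 34 - 199*B
-32296 + x(3) = -32296 + (34 - 199*3) = -32296 + (34 - 597) = -32296 - 563 = -32859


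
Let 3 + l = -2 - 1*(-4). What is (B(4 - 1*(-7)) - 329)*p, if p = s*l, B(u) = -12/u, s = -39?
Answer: -141609/11 ≈ -12874.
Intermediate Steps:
l = -1 (l = -3 + (-2 - 1*(-4)) = -3 + (-2 + 4) = -3 + 2 = -1)
p = 39 (p = -39*(-1) = 39)
(B(4 - 1*(-7)) - 329)*p = (-12/(4 - 1*(-7)) - 329)*39 = (-12/(4 + 7) - 329)*39 = (-12/11 - 329)*39 = -3631/11*39 = -141609/11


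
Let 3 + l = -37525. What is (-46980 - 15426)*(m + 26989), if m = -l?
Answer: -4026247902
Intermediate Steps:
l = -37528 (l = -3 - 37525 = -37528)
m = 37528 (m = -1*(-37528) = 37528)
(-46980 - 15426)*(m + 26989) = (-46980 - 15426)*(37528 + 26989) = -62406*64517 = -4026247902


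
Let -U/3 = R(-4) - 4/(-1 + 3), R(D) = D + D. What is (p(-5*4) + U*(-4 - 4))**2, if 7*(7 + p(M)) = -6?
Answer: 3010225/49 ≈ 61433.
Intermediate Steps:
p(M) = -55/7 (p(M) = -7 + (1/7)*(-6) = -7 - 6/7 = -55/7)
R(D) = 2*D
U = 30 (U = -3*(2*(-4) - 4/(-1 + 3)) = -3*(-8 - 4/2) = -3*(-8 - 4*1/2) = -3*(-8 - 2) = -3*(-10) = 30)
(p(-5*4) + U*(-4 - 4))**2 = (-55/7 + 30*(-4 - 4))**2 = (-55/7 + 30*(-8))**2 = (-55/7 - 240)**2 = (-1735/7)**2 = 3010225/49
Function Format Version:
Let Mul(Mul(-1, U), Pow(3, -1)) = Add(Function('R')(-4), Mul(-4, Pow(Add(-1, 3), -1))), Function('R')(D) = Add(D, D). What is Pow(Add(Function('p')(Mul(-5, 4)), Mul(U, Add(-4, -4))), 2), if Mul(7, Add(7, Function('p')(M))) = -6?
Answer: Rational(3010225, 49) ≈ 61433.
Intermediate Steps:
Function('p')(M) = Rational(-55, 7) (Function('p')(M) = Add(-7, Mul(Rational(1, 7), -6)) = Add(-7, Rational(-6, 7)) = Rational(-55, 7))
Function('R')(D) = Mul(2, D)
U = 30 (U = Mul(-3, Add(Mul(2, -4), Mul(-4, Pow(Add(-1, 3), -1)))) = Mul(-3, Add(-8, Mul(-4, Pow(2, -1)))) = Mul(-3, Add(-8, Mul(-4, Rational(1, 2)))) = Mul(-3, Add(-8, -2)) = Mul(-3, -10) = 30)
Pow(Add(Function('p')(Mul(-5, 4)), Mul(U, Add(-4, -4))), 2) = Pow(Add(Rational(-55, 7), Mul(30, Add(-4, -4))), 2) = Pow(Add(Rational(-55, 7), Mul(30, -8)), 2) = Pow(Add(Rational(-55, 7), -240), 2) = Pow(Rational(-1735, 7), 2) = Rational(3010225, 49)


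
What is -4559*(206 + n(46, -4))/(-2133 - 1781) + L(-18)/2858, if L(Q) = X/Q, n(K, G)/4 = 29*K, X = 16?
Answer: 162472863701/25168977 ≈ 6455.3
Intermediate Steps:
n(K, G) = 116*K (n(K, G) = 4*(29*K) = 116*K)
L(Q) = 16/Q
-4559*(206 + n(46, -4))/(-2133 - 1781) + L(-18)/2858 = -4559*(206 + 116*46)/(-2133 - 1781) + (16/(-18))/2858 = -4559/((-3914/(206 + 5336))) + (16*(-1/18))*(1/2858) = -4559/((-3914/5542)) - 8/9*1/2858 = -4559/((-3914*1/5542)) - 4/12861 = -4559/(-1957/2771) - 4/12861 = -4559*(-2771/1957) - 4/12861 = 12632989/1957 - 4/12861 = 162472863701/25168977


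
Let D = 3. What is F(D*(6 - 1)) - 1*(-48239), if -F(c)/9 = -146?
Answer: 49553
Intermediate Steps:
F(c) = 1314 (F(c) = -9*(-146) = 1314)
F(D*(6 - 1)) - 1*(-48239) = 1314 - 1*(-48239) = 1314 + 48239 = 49553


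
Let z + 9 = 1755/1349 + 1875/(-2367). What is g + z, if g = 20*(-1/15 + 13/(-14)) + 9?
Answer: -48169992/2483509 ≈ -19.396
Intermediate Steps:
g = -229/21 (g = 20*(-1*1/15 + 13*(-1/14)) + 9 = 20*(-1/15 - 13/14) + 9 = 20*(-209/210) + 9 = -418/21 + 9 = -229/21 ≈ -10.905)
z = -9037679/1064361 (z = -9 + (1755/1349 + 1875/(-2367)) = -9 + (1755*(1/1349) + 1875*(-1/2367)) = -9 + (1755/1349 - 625/789) = -9 + 541570/1064361 = -9037679/1064361 ≈ -8.4912)
g + z = -229/21 - 9037679/1064361 = -48169992/2483509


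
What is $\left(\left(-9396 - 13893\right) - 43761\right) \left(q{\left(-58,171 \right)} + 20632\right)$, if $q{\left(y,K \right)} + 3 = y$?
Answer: $-1379285550$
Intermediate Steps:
$q{\left(y,K \right)} = -3 + y$
$\left(\left(-9396 - 13893\right) - 43761\right) \left(q{\left(-58,171 \right)} + 20632\right) = \left(\left(-9396 - 13893\right) - 43761\right) \left(\left(-3 - 58\right) + 20632\right) = \left(\left(-9396 - 13893\right) - 43761\right) \left(-61 + 20632\right) = \left(-23289 - 43761\right) 20571 = \left(-67050\right) 20571 = -1379285550$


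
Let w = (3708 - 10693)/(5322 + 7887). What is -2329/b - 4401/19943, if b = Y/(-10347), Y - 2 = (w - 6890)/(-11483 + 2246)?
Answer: 58637480260589780436/6681703936523 ≈ 8.7758e+6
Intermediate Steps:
w = -6985/13209 ≈ -0.52881
Y = 335040061/122011533 (Y = 2 + (-6985/13209 - 6890)/(-11483 + 2246) = 2 - 91016995/13209/(-9237) = 2 - 91016995/13209*(-1/9237) = 2 + 91016995/122011533 = 335040061/122011533 ≈ 2.7460)
b = -335040061/1262453331951 (b = (335040061/122011533)/(-10347) = (335040061/122011533)*(-1/10347) = -335040061/1262453331951 ≈ -0.00026539)
-2329/b - 4401/19943 = -2329/(-335040061/1262453331951) - 4401/19943 = -2329*(-1262453331951/335040061) - 4401*1/19943 = 2940253810113879/335040061 - 4401/19943 = 58637480260589780436/6681703936523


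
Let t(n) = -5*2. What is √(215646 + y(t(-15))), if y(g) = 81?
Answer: √215727 ≈ 464.46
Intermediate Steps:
t(n) = -10
√(215646 + y(t(-15))) = √(215646 + 81) = √215727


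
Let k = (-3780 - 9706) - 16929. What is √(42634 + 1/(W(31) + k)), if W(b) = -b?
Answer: √39519966394298/30446 ≈ 206.48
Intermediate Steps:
k = -30415 (k = -13486 - 16929 = -30415)
√(42634 + 1/(W(31) + k)) = √(42634 + 1/(-1*31 - 30415)) = √(42634 + 1/(-31 - 30415)) = √(42634 + 1/(-30446)) = √(42634 - 1/30446) = √(1298034763/30446) = √39519966394298/30446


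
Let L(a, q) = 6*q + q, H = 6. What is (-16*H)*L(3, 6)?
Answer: -4032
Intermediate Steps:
L(a, q) = 7*q
(-16*H)*L(3, 6) = (-16*6)*(7*6) = -96*42 = -4032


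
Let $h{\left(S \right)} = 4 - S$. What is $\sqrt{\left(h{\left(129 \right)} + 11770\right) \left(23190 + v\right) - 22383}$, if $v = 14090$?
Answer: $\sqrt{434103217} \approx 20835.0$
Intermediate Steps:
$\sqrt{\left(h{\left(129 \right)} + 11770\right) \left(23190 + v\right) - 22383} = \sqrt{\left(\left(4 - 129\right) + 11770\right) \left(23190 + 14090\right) - 22383} = \sqrt{\left(\left(4 - 129\right) + 11770\right) 37280 - 22383} = \sqrt{\left(-125 + 11770\right) 37280 - 22383} = \sqrt{11645 \cdot 37280 - 22383} = \sqrt{434125600 - 22383} = \sqrt{434103217}$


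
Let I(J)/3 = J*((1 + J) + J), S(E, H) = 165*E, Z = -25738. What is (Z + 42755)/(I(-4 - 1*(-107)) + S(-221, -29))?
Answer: 17017/27498 ≈ 0.61884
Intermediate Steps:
I(J) = 3*J*(1 + 2*J) (I(J) = 3*(J*((1 + J) + J)) = 3*(J*(1 + 2*J)) = 3*J*(1 + 2*J))
(Z + 42755)/(I(-4 - 1*(-107)) + S(-221, -29)) = (-25738 + 42755)/(3*(-4 - 1*(-107))*(1 + 2*(-4 - 1*(-107))) + 165*(-221)) = 17017/(3*(-4 + 107)*(1 + 2*(-4 + 107)) - 36465) = 17017/(3*103*(1 + 2*103) - 36465) = 17017/(3*103*(1 + 206) - 36465) = 17017/(3*103*207 - 36465) = 17017/(63963 - 36465) = 17017/27498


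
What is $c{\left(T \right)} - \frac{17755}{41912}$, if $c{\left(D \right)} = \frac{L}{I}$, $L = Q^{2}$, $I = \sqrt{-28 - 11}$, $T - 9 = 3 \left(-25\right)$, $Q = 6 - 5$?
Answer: $- \frac{17755}{41912} - \frac{i \sqrt{39}}{39} \approx -0.42363 - 0.16013 i$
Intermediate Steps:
$Q = 1$ ($Q = 6 - 5 = 1$)
$T = -66$ ($T = 9 + 3 \left(-25\right) = 9 - 75 = -66$)
$I = i \sqrt{39}$ ($I = \sqrt{-39} = i \sqrt{39} \approx 6.245 i$)
$L = 1$ ($L = 1^{2} = 1$)
$c{\left(D \right)} = - \frac{i \sqrt{39}}{39}$ ($c{\left(D \right)} = 1 \frac{1}{i \sqrt{39}} = 1 \left(- \frac{i \sqrt{39}}{39}\right) = - \frac{i \sqrt{39}}{39}$)
$c{\left(T \right)} - \frac{17755}{41912} = - \frac{i \sqrt{39}}{39} - \frac{17755}{41912} = - \frac{17755}{41912} - \frac{i \sqrt{39}}{39}$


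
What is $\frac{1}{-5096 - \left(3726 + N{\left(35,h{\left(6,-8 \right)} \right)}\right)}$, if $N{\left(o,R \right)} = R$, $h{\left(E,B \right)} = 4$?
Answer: $- \frac{1}{8826} \approx -0.0001133$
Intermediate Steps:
$\frac{1}{-5096 - \left(3726 + N{\left(35,h{\left(6,-8 \right)} \right)}\right)} = \frac{1}{-5096 - 3730} = \frac{1}{-8826} = - \frac{1}{8826}$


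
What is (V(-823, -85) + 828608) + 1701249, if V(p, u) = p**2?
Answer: 3207186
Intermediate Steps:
(V(-823, -85) + 828608) + 1701249 = ((-823)**2 + 828608) + 1701249 = (677329 + 828608) + 1701249 = 1505937 + 1701249 = 3207186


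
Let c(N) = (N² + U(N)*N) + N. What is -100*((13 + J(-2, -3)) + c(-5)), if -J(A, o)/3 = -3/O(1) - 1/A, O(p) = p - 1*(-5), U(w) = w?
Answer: -5800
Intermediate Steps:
O(p) = 5 + p (O(p) = p + 5 = 5 + p)
J(A, o) = 3/2 + 3/A (J(A, o) = -3*(-3/(5 + 1) - 1/A) = -3*(-3/6 - 1/A) = -3*(-3*⅙ - 1/A) = -3*(-½ - 1/A) = 3/2 + 3/A)
c(N) = N + 2*N² (c(N) = (N² + N*N) + N = (N² + N²) + N = 2*N² + N = N + 2*N²)
-100*((13 + J(-2, -3)) + c(-5)) = -100*((13 + (3/2 + 3/(-2))) - 5*(1 + 2*(-5))) = -100*((13 + (3/2 + 3*(-½))) - 5*(1 - 10)) = -100*((13 + (3/2 - 3/2)) - 5*(-9)) = -100*((13 + 0) + 45) = -100*(13 + 45) = -100*58 = -5800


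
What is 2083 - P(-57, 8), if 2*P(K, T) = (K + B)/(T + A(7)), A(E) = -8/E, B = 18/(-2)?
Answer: 33405/16 ≈ 2087.8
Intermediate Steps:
B = -9 (B = 18*(-1/2) = -9)
P(K, T) = (-9 + K)/(2*(-8/7 + T)) (P(K, T) = ((K - 9)/(T - 8/7))/2 = ((-9 + K)/(T - 8*1/7))/2 = ((-9 + K)/(T - 8/7))/2 = ((-9 + K)/(-8/7 + T))/2 = (-9 + K)/(2*(-8/7 + T)))
2083 - P(-57, 8) = 2083 - 7*(-9 - 57)/(2*(-8 + 7*8)) = 2083 - 7*(-66)/(2*(-8 + 56)) = 2083 - 7*(-66)/(2*48) = 2083 - 1*(-77/16) = 2083 + 77/16 = 33405/16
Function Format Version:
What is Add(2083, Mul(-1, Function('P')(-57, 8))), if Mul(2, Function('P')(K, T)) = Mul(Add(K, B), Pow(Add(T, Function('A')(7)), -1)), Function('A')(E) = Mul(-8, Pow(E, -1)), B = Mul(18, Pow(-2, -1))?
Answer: Rational(33405, 16) ≈ 2087.8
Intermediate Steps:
B = -9 (B = Mul(18, Rational(-1, 2)) = -9)
Function('P')(K, T) = Mul(Rational(1, 2), Pow(Add(Rational(-8, 7), T), -1), Add(-9, K)) (Function('P')(K, T) = Mul(Rational(1, 2), Mul(Add(K, -9), Pow(Add(T, Mul(-8, Pow(7, -1))), -1))) = Mul(Rational(1, 2), Mul(Add(-9, K), Pow(Add(T, Mul(-8, Rational(1, 7))), -1))) = Mul(Rational(1, 2), Mul(Add(-9, K), Pow(Add(T, Rational(-8, 7)), -1))) = Mul(Rational(1, 2), Mul(Add(-9, K), Pow(Add(Rational(-8, 7), T), -1))) = Mul(Rational(1, 2), Mul(Pow(Add(Rational(-8, 7), T), -1), Add(-9, K))) = Mul(Rational(1, 2), Pow(Add(Rational(-8, 7), T), -1), Add(-9, K)))
Add(2083, Mul(-1, Function('P')(-57, 8))) = Add(2083, Mul(-1, Mul(Rational(7, 2), Pow(Add(-8, Mul(7, 8)), -1), Add(-9, -57)))) = Add(2083, Mul(-1, Mul(Rational(7, 2), Pow(Add(-8, 56), -1), -66))) = Add(2083, Mul(-1, Mul(Rational(7, 2), Pow(48, -1), -66))) = Add(2083, Mul(-1, Mul(Rational(7, 2), Rational(1, 48), -66))) = Add(2083, Mul(-1, Rational(-77, 16))) = Add(2083, Rational(77, 16)) = Rational(33405, 16)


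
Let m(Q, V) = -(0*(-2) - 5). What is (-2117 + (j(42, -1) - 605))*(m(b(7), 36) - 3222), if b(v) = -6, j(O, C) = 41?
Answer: 8624777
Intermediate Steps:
m(Q, V) = 5 (m(Q, V) = -(0 - 5) = -1*(-5) = 5)
(-2117 + (j(42, -1) - 605))*(m(b(7), 36) - 3222) = (-2117 + (41 - 605))*(5 - 3222) = (-2117 - 564)*(-3217) = -2681*(-3217) = 8624777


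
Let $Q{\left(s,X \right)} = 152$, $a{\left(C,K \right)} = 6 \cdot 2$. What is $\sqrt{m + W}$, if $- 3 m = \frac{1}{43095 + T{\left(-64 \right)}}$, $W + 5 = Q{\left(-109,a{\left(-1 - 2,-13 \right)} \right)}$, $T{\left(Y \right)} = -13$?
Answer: $\frac{\sqrt{2455565562606}}{129246} \approx 12.124$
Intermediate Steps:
$a{\left(C,K \right)} = 12$
$W = 147$ ($W = -5 + 152 = 147$)
$m = - \frac{1}{129246}$ ($m = - \frac{1}{3 \left(43095 - 13\right)} = - \frac{1}{3 \cdot 43082} = \left(- \frac{1}{3}\right) \frac{1}{43082} = - \frac{1}{129246} \approx -7.7372 \cdot 10^{-6}$)
$\sqrt{m + W} = \sqrt{- \frac{1}{129246} + 147} = \sqrt{\frac{18999161}{129246}} = \frac{\sqrt{2455565562606}}{129246}$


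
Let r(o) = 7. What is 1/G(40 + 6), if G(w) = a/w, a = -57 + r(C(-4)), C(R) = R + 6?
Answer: -23/25 ≈ -0.92000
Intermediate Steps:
C(R) = 6 + R
a = -50 (a = -57 + 7 = -50)
G(w) = -50/w
1/G(40 + 6) = 1/(-50/(40 + 6)) = 1/(-50/46) = 1/(-50*1/46) = 1/(-25/23) = -23/25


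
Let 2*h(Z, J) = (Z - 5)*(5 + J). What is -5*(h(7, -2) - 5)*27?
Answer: 270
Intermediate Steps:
h(Z, J) = (-5 + Z)*(5 + J)/2 (h(Z, J) = ((Z - 5)*(5 + J))/2 = ((-5 + Z)*(5 + J))/2 = (-5 + Z)*(5 + J)/2)
-5*(h(7, -2) - 5)*27 = -5*((-25/2 - 5/2*(-2) + (5/2)*7 + (1/2)*(-2)*7) - 5)*27 = -5*((-25/2 + 5 + 35/2 - 7) - 5)*27 = -5*(3 - 5)*27 = -(-10)*27 = -5*(-54) = 270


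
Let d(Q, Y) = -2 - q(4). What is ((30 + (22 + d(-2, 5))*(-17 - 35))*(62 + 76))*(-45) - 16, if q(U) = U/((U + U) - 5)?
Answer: 5841524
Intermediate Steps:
q(U) = U/(-5 + 2*U) (q(U) = U/(2*U - 5) = U/(-5 + 2*U))
d(Q, Y) = -10/3 (d(Q, Y) = -2 - 4/(-5 + 2*4) = -2 - 4/(-5 + 8) = -2 - 4/3 = -10/3)
((30 + (22 + d(-2, 5))*(-17 - 35))*(62 + 76))*(-45) - 16 = ((30 + (22 - 10/3)*(-17 - 35))*(62 + 76))*(-45) - 16 = ((30 + (56/3)*(-52))*138)*(-45) - 16 = ((30 - 2912/3)*138)*(-45) - 16 = -2822/3*138*(-45) - 16 = -129812*(-45) - 16 = 5841540 - 16 = 5841524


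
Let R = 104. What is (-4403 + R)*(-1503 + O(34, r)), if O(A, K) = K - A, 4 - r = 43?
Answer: 6775224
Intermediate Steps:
r = -39 (r = 4 - 1*43 = 4 - 43 = -39)
(-4403 + R)*(-1503 + O(34, r)) = (-4403 + 104)*(-1503 + (-39 - 1*34)) = -4299*(-1503 + (-39 - 34)) = -4299*(-1503 - 73) = -4299*(-1576) = 6775224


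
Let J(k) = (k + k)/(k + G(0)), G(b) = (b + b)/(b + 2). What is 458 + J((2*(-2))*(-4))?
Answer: 460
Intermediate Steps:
G(b) = 2*b/(2 + b) (G(b) = (2*b)/(2 + b) = 2*b/(2 + b))
J(k) = 2 (J(k) = (k + k)/(k + 2*0/(2 + 0)) = (2*k)/(k + 2*0/2) = (2*k)/(k + 2*0*(½)) = (2*k)/(k + 0) = (2*k)/k = 2)
458 + J((2*(-2))*(-4)) = 458 + 2 = 460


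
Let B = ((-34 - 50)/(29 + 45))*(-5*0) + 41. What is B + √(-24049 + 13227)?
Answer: 41 + I*√10822 ≈ 41.0 + 104.03*I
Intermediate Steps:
B = 41 (B = -84/74*0 + 41 = -84*1/74*0 + 41 = -42/37*0 + 41 = 0 + 41 = 41)
B + √(-24049 + 13227) = 41 + √(-24049 + 13227) = 41 + √(-10822) = 41 + I*√10822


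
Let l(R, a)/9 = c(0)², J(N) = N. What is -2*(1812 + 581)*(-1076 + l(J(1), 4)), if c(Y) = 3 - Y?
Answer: 4762070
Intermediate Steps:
l(R, a) = 81 (l(R, a) = 9*(3 - 1*0)² = 9*(3 + 0)² = 9*3² = 9*9 = 81)
-2*(1812 + 581)*(-1076 + l(J(1), 4)) = -2*(1812 + 581)*(-1076 + 81) = -4786*(-995) = -2*(-2381035) = 4762070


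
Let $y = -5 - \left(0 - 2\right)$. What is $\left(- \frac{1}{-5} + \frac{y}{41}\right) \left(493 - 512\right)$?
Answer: $- \frac{494}{205} \approx -2.4098$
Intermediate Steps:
$y = -3$ ($y = -5 - \left(0 - 2\right) = -5 - -2 = -5 + 2 = -3$)
$\left(- \frac{1}{-5} + \frac{y}{41}\right) \left(493 - 512\right) = \left(- \frac{1}{-5} - \frac{3}{41}\right) \left(493 - 512\right) = \left(\left(-1\right) \left(- \frac{1}{5}\right) - \frac{3}{41}\right) \left(-19\right) = \left(\frac{1}{5} - \frac{3}{41}\right) \left(-19\right) = \frac{26}{205} \left(-19\right) = - \frac{494}{205}$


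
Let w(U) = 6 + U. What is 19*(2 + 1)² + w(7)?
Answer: 184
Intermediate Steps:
19*(2 + 1)² + w(7) = 19*(2 + 1)² + (6 + 7) = 19*3² + 13 = 19*9 + 13 = 171 + 13 = 184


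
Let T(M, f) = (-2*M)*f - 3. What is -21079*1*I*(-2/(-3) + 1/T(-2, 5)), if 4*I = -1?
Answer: 779923/204 ≈ 3823.2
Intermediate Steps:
T(M, f) = -3 - 2*M*f (T(M, f) = -2*M*f - 3 = -3 - 2*M*f)
I = -¼ (I = (¼)*(-1) = -¼ ≈ -0.25000)
-21079*1*I*(-2/(-3) + 1/T(-2, 5)) = -21079*1*(-¼)*(-2/(-3) + 1/(-3 - 2*(-2)*5)) = -(-21079)*(-2*(-⅓) + 1/(-3 + 20))/4 = -(-21079)*(⅔ + 1/17)/4 = -(-21079)*37/(4*51) = -21079*(-37/204) = 779923/204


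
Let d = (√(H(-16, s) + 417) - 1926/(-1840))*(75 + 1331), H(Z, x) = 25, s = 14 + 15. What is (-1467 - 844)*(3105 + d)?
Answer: -4865322879/460 - 3249266*√442 ≈ -7.8889e+7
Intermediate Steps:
s = 29
d = 676989/460 + 1406*√442 (d = (√(25 + 417) - 1926/(-1840))*(75 + 1331) = (√442 - 1926*(-1/1840))*1406 = (√442 + 963/920)*1406 = (963/920 + √442)*1406 = 676989/460 + 1406*√442 ≈ 31031.)
(-1467 - 844)*(3105 + d) = (-1467 - 844)*(3105 + (676989/460 + 1406*√442)) = -2311*(2105289/460 + 1406*√442) = -4865322879/460 - 3249266*√442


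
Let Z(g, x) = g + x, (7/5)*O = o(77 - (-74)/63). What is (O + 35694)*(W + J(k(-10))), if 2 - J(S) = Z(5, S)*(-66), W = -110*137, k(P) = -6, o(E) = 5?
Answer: -540247046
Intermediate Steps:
O = 25/7 (O = (5/7)*5 = 25/7 ≈ 3.5714)
W = -15070
J(S) = 332 + 66*S (J(S) = 2 - (5 + S)*(-66) = 2 - (-330 - 66*S) = 2 + (330 + 66*S) = 332 + 66*S)
(O + 35694)*(W + J(k(-10))) = (25/7 + 35694)*(-15070 + (332 + 66*(-6))) = 249883*(-15070 + (332 - 396))/7 = 249883*(-15070 - 64)/7 = (249883/7)*(-15134) = -540247046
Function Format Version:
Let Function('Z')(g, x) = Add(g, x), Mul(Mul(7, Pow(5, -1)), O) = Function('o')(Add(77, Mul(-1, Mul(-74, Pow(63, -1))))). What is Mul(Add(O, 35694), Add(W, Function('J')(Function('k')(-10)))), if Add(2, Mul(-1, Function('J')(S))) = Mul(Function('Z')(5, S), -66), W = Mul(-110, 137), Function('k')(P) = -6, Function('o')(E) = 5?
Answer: -540247046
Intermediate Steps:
O = Rational(25, 7) (O = Mul(Rational(5, 7), 5) = Rational(25, 7) ≈ 3.5714)
W = -15070
Function('J')(S) = Add(332, Mul(66, S)) (Function('J')(S) = Add(2, Mul(-1, Mul(Add(5, S), -66))) = Add(2, Mul(-1, Add(-330, Mul(-66, S)))) = Add(2, Add(330, Mul(66, S))) = Add(332, Mul(66, S)))
Mul(Add(O, 35694), Add(W, Function('J')(Function('k')(-10)))) = Mul(Add(Rational(25, 7), 35694), Add(-15070, Add(332, Mul(66, -6)))) = Mul(Rational(249883, 7), Add(-15070, Add(332, -396))) = Mul(Rational(249883, 7), Add(-15070, -64)) = Mul(Rational(249883, 7), -15134) = -540247046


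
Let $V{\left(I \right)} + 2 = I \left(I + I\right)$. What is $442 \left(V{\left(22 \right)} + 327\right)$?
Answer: $571506$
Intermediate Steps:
$V{\left(I \right)} = -2 + 2 I^{2}$ ($V{\left(I \right)} = -2 + I \left(I + I\right) = -2 + I 2 I = -2 + 2 I^{2}$)
$442 \left(V{\left(22 \right)} + 327\right) = 442 \left(\left(-2 + 2 \cdot 22^{2}\right) + 327\right) = 442 \left(\left(-2 + 2 \cdot 484\right) + 327\right) = 442 \left(\left(-2 + 968\right) + 327\right) = 442 \left(966 + 327\right) = 442 \cdot 1293 = 571506$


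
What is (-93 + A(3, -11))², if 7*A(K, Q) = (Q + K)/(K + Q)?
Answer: 422500/49 ≈ 8622.5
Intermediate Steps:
A(K, Q) = ⅐ (A(K, Q) = ((Q + K)/(K + Q))/7 = ((K + Q)/(K + Q))/7 = (⅐)*1 = ⅐)
(-93 + A(3, -11))² = (-93 + ⅐)² = (-650/7)² = 422500/49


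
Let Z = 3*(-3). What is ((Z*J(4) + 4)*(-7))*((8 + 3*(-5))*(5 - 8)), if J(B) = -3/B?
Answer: -6321/4 ≈ -1580.3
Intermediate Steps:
Z = -9
((Z*J(4) + 4)*(-7))*((8 + 3*(-5))*(5 - 8)) = ((-(-27)/4 + 4)*(-7))*((8 + 3*(-5))*(5 - 8)) = ((-(-27)/4 + 4)*(-7))*((8 - 15)*(-3)) = ((-9*(-¾) + 4)*(-7))*(-7*(-3)) = ((27/4 + 4)*(-7))*21 = ((43/4)*(-7))*21 = -301/4*21 = -6321/4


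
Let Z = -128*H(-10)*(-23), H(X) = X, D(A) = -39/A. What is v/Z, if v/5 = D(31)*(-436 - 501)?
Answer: -36543/182528 ≈ -0.20020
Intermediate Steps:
Z = -29440 (Z = -128*(-10)*(-23) = 1280*(-23) = -29440)
v = 182715/31 (v = 5*((-39/31)*(-436 - 501)) = 5*(-39*1/31*(-937)) = 5*(-39/31*(-937)) = 5*(36543/31) = 182715/31 ≈ 5894.0)
v/Z = (182715/31)/(-29440) = (182715/31)*(-1/29440) = -36543/182528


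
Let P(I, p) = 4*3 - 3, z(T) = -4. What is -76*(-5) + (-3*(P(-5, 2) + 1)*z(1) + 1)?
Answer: 501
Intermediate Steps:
P(I, p) = 9 (P(I, p) = 12 - 3 = 9)
-76*(-5) + (-3*(P(-5, 2) + 1)*z(1) + 1) = -76*(-5) + (-3*(9 + 1)*(-4) + 1) = 380 + (-30*(-4) + 1) = 380 + (-3*(-40) + 1) = 380 + (120 + 1) = 380 + 121 = 501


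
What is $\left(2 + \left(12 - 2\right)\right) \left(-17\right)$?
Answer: $-204$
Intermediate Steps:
$\left(2 + \left(12 - 2\right)\right) \left(-17\right) = \left(2 + 10\right) \left(-17\right) = 12 \left(-17\right) = -204$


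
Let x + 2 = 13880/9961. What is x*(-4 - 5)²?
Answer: -489402/9961 ≈ -49.132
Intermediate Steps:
x = -6042/9961 (x = -2 + 13880/9961 = -6042/9961 ≈ -0.60657)
x*(-4 - 5)² = -6042*(-4 - 5)²/9961 = -6042/9961*(-9)² = -6042/9961*81 = -489402/9961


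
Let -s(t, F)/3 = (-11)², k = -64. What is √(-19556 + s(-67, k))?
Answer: I*√19919 ≈ 141.13*I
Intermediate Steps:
s(t, F) = -363 (s(t, F) = -3*(-11)² = -3*121 = -363)
√(-19556 + s(-67, k)) = √(-19556 - 363) = √(-19919) = I*√19919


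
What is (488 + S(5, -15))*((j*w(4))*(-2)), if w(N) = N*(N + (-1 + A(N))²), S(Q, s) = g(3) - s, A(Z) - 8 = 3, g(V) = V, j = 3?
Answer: -1262976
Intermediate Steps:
A(Z) = 11 (A(Z) = 8 + 3 = 11)
S(Q, s) = 3 - s
w(N) = N*(100 + N) (w(N) = N*(N + (-1 + 11)²) = N*(N + 10²) = N*(N + 100) = N*(100 + N))
(488 + S(5, -15))*((j*w(4))*(-2)) = (488 + (3 - 1*(-15)))*((3*(4*(100 + 4)))*(-2)) = (488 + (3 + 15))*((3*(4*104))*(-2)) = (488 + 18)*((3*416)*(-2)) = 506*(1248*(-2)) = 506*(-2496) = -1262976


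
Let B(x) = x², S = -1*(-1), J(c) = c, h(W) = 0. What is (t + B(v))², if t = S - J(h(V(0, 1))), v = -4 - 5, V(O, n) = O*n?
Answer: 6724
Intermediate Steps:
v = -9
S = 1
t = 1 (t = 1 - 1*0 = 1 + 0 = 1)
(t + B(v))² = (1 + (-9)²)² = (1 + 81)² = 82² = 6724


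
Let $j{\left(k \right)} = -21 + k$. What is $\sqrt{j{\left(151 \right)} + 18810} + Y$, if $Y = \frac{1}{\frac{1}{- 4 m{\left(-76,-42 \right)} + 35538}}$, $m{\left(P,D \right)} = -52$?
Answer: $35746 + 2 \sqrt{4735} \approx 35884.0$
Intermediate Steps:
$Y = 35746$ ($Y = \frac{1}{\frac{1}{\left(-4\right) \left(-52\right) + 35538}} = \frac{1}{\frac{1}{208 + 35538}} = \frac{1}{\frac{1}{35746}} = 35746$)
$\sqrt{j{\left(151 \right)} + 18810} + Y = \sqrt{\left(-21 + 151\right) + 18810} + 35746 = \sqrt{130 + 18810} + 35746 = \sqrt{18940} + 35746 = 2 \sqrt{4735} + 35746 = 35746 + 2 \sqrt{4735}$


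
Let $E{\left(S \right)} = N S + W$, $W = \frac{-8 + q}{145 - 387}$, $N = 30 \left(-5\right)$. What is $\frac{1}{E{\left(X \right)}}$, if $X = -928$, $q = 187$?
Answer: $\frac{242}{33686221} \approx 7.1839 \cdot 10^{-6}$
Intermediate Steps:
$N = -150$
$W = - \frac{179}{242}$ ($W = \frac{-8 + 187}{145 - 387} = \frac{179}{145 - 387} = \frac{179}{-242} = 179 \left(- \frac{1}{242}\right) = - \frac{179}{242} \approx -0.73967$)
$E{\left(S \right)} = - \frac{179}{242} - 150 S$ ($E{\left(S \right)} = - 150 S - \frac{179}{242} = - \frac{179}{242} - 150 S$)
$\frac{1}{E{\left(X \right)}} = \frac{1}{- \frac{179}{242} - -139200} = \frac{1}{- \frac{179}{242} + 139200} = \frac{1}{\frac{33686221}{242}} = \frac{242}{33686221}$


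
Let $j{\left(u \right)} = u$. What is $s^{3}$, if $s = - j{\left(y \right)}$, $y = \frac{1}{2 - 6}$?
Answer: $\frac{1}{64} \approx 0.015625$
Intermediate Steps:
$y = - \frac{1}{4}$ ($y = \frac{1}{-4} = - \frac{1}{4} \approx -0.25$)
$s = \frac{1}{4}$ ($s = \left(-1\right) \left(- \frac{1}{4}\right) = \frac{1}{4} \approx 0.25$)
$s^{3} = \left(\frac{1}{4}\right)^{3} = \frac{1}{64}$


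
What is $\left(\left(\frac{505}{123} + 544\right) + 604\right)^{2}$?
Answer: $\frac{20081440681}{15129} \approx 1.3273 \cdot 10^{6}$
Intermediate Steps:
$\left(\left(\frac{505}{123} + 544\right) + 604\right)^{2} = \left(\frac{67417}{123} + 604\right)^{2} = \left(\frac{141709}{123}\right)^{2} = \frac{20081440681}{15129}$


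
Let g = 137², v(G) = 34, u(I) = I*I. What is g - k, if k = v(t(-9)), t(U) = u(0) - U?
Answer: 18735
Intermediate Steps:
u(I) = I²
t(U) = -U (t(U) = 0² - U = 0 - U = -U)
g = 18769
k = 34
g - k = 18769 - 1*34 = 18769 - 34 = 18735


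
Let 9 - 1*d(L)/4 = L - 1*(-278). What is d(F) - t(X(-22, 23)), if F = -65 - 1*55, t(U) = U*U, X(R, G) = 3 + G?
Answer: -1272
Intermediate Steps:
t(U) = U**2
F = -120 (F = -65 - 55 = -120)
d(L) = -1076 - 4*L (d(L) = 36 - 4*(L - 1*(-278)) = 36 - 4*(L + 278) = 36 - 4*(278 + L) = 36 + (-1112 - 4*L) = -1076 - 4*L)
d(F) - t(X(-22, 23)) = (-1076 - 4*(-120)) - (3 + 23)**2 = (-1076 + 480) - 1*26**2 = -596 - 1*676 = -596 - 676 = -1272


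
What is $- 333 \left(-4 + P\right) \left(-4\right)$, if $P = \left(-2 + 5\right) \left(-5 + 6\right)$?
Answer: $-1332$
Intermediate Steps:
$P = 3$ ($P = 3 \cdot 1 = 3$)
$- 333 \left(-4 + P\right) \left(-4\right) = - 333 \left(-4 + 3\right) \left(-4\right) = - 333 \left(\left(-1\right) \left(-4\right)\right) = \left(-333\right) 4 = -1332$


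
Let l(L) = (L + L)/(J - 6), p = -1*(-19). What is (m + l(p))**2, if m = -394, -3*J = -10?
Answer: 2666689/16 ≈ 1.6667e+5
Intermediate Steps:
J = 10/3 (J = -1/3*(-10) = 10/3 ≈ 3.3333)
p = 19
l(L) = -3*L/4 (l(L) = (L + L)/(10/3 - 6) = (2*L)/(-8/3) = (2*L)*(-3/8) = -3*L/4)
(m + l(p))**2 = (-394 - 3/4*19)**2 = (-394 - 57/4)**2 = (-1633/4)**2 = 2666689/16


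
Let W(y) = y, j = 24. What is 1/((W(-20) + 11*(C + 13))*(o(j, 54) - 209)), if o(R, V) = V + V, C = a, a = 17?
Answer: -1/31310 ≈ -3.1939e-5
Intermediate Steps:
C = 17
o(R, V) = 2*V
1/((W(-20) + 11*(C + 13))*(o(j, 54) - 209)) = 1/((-20 + 11*(17 + 13))*(2*54 - 209)) = 1/((-20 + 11*30)*(108 - 209)) = 1/((-20 + 330)*(-101)) = 1/(310*(-101)) = 1/(-31310) = -1/31310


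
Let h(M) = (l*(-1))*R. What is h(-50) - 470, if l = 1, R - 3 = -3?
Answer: -470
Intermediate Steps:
R = 0 (R = 3 - 3 = 0)
h(M) = 0 (h(M) = (1*(-1))*0 = -1*0 = 0)
h(-50) - 470 = 0 - 470 = -470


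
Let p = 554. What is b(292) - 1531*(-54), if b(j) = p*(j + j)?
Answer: 406210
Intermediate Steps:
b(j) = 1108*j (b(j) = 554*(j + j) = 554*(2*j) = 1108*j)
b(292) - 1531*(-54) = 1108*292 - 1531*(-54) = 323536 + 82674 = 406210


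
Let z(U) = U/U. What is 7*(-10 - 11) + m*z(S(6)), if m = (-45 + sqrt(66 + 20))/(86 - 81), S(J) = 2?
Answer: -156 + sqrt(86)/5 ≈ -154.15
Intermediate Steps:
z(U) = 1
m = -9 + sqrt(86)/5 (m = (-45 + sqrt(86))/5 = (-45 + sqrt(86))*(1/5) = -9 + sqrt(86)/5 ≈ -7.1453)
7*(-10 - 11) + m*z(S(6)) = 7*(-10 - 11) + (-9 + sqrt(86)/5)*1 = 7*(-21) + (-9 + sqrt(86)/5) = -147 + (-9 + sqrt(86)/5) = -156 + sqrt(86)/5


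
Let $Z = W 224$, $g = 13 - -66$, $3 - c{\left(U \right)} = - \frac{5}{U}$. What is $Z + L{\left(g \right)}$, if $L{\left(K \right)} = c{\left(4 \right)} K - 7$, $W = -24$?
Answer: $- \frac{20189}{4} \approx -5047.3$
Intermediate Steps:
$c{\left(U \right)} = 3 + \frac{5}{U}$ ($c{\left(U \right)} = 3 - - \frac{5}{U} = 3 + \frac{5}{U}$)
$g = 79$ ($g = 13 + 66 = 79$)
$L{\left(K \right)} = -7 + \frac{17 K}{4}$ ($L{\left(K \right)} = \left(3 + \frac{5}{4}\right) K - 7 = \frac{17 K}{4} - 7 = -7 + \frac{17 K}{4}$)
$Z = -5376$ ($Z = \left(-24\right) 224 = -5376$)
$Z + L{\left(g \right)} = -5376 + \left(-7 + \frac{17}{4} \cdot 79\right) = -5376 + \left(-7 + \frac{1343}{4}\right) = -5376 + \frac{1315}{4} = - \frac{20189}{4}$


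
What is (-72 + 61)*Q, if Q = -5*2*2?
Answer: 220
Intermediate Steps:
Q = -20 (Q = -10*2 = -20)
(-72 + 61)*Q = (-72 + 61)*(-20) = -11*(-20) = 220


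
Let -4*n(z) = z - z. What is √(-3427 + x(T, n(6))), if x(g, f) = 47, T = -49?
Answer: 26*I*√5 ≈ 58.138*I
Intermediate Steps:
n(z) = 0 (n(z) = -(z - z)/4 = -¼*0 = 0)
√(-3427 + x(T, n(6))) = √(-3427 + 47) = √(-3380) = 26*I*√5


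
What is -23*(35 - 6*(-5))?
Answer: -1495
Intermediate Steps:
-23*(35 - 6*(-5)) = -23*(35 + 30) = -23*65 = -1495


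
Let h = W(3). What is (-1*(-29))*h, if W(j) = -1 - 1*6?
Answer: -203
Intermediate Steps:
W(j) = -7 (W(j) = -1 - 6 = -7)
h = -7
(-1*(-29))*h = -1*(-29)*(-7) = 29*(-7) = -203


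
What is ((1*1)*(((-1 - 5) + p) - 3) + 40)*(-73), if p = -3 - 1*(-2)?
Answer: -2190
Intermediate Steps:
p = -1 (p = -3 + 2 = -1)
((1*1)*(((-1 - 5) + p) - 3) + 40)*(-73) = ((1*1)*(((-1 - 5) - 1) - 3) + 40)*(-73) = (1*((-6 - 1) - 3) + 40)*(-73) = (1*(-7 - 3) + 40)*(-73) = (1*(-10) + 40)*(-73) = (-10 + 40)*(-73) = 30*(-73) = -2190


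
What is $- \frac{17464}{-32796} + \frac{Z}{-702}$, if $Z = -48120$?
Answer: $\frac{2454326}{35529} \approx 69.079$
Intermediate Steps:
$- \frac{17464}{-32796} + \frac{Z}{-702} = - \frac{17464}{-32796} - \frac{48120}{-702} = \left(-17464\right) \left(- \frac{1}{32796}\right) - - \frac{8020}{117} = \frac{4366}{8199} + \frac{8020}{117} = \frac{2454326}{35529}$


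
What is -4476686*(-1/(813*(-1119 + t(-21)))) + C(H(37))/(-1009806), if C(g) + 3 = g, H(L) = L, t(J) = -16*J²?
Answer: -753468392711/1118574728775 ≈ -0.67360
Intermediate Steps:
C(g) = -3 + g
-4476686*(-1/(813*(-1119 + t(-21)))) + C(H(37))/(-1009806) = -4476686*(-1/(813*(-1119 - 16*(-21)²))) + (-3 + 37)/(-1009806) = -4476686*(-1/(813*(-1119 - 16*441))) + 34*(-1/1009806) = -4476686*(-1/(813*(-1119 - 7056))) - 17/504903 = -4476686/((-8175*(-813))) - 17/504903 = -4476686/6646275 - 17/504903 = -753468392711/1118574728775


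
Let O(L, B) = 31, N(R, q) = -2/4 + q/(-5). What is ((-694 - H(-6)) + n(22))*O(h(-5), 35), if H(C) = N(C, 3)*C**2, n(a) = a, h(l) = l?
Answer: -98022/5 ≈ -19604.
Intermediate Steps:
N(R, q) = -1/2 - q/5 (N(R, q) = -2*1/4 + q*(-1/5) = -1/2 - q/5)
H(C) = -11*C**2/10 (H(C) = (-1/2 - 1/5*3)*C**2 = (-1/2 - 3/5)*C**2 = -11*C**2/10)
((-694 - H(-6)) + n(22))*O(h(-5), 35) = ((-694 - (-11)*(-6)**2/10) + 22)*31 = ((-694 - (-11)*36/10) + 22)*31 = ((-694 - 1*(-198/5)) + 22)*31 = ((-694 + 198/5) + 22)*31 = (-3272/5 + 22)*31 = -3162/5*31 = -98022/5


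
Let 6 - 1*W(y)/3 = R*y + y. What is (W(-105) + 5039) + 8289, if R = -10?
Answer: 10511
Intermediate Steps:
W(y) = 18 + 27*y (W(y) = 18 - 3*(-10*y + y) = 18 - (-27)*y = 18 + 27*y)
(W(-105) + 5039) + 8289 = ((18 + 27*(-105)) + 5039) + 8289 = ((18 - 2835) + 5039) + 8289 = (-2817 + 5039) + 8289 = 2222 + 8289 = 10511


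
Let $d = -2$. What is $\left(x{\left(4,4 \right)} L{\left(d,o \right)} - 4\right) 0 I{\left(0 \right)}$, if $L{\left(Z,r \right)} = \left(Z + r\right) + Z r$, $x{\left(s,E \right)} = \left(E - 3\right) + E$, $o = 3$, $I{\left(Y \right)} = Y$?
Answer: $0$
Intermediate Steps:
$x{\left(s,E \right)} = -3 + 2 E$ ($x{\left(s,E \right)} = \left(-3 + E\right) + E = -3 + 2 E$)
$L{\left(Z,r \right)} = Z + r + Z r$
$\left(x{\left(4,4 \right)} L{\left(d,o \right)} - 4\right) 0 I{\left(0 \right)} = \left(\left(-3 + 2 \cdot 4\right) \left(-2 + 3 - 6\right) - 4\right) 0 \cdot 0 = \left(\left(-3 + 8\right) \left(-2 + 3 - 6\right) - 4\right) 0 \cdot 0 = \left(5 \left(-5\right) - 4\right) 0 \cdot 0 = \left(-25 - 4\right) 0 \cdot 0 = \left(-29\right) 0 \cdot 0 = 0 \cdot 0 = 0$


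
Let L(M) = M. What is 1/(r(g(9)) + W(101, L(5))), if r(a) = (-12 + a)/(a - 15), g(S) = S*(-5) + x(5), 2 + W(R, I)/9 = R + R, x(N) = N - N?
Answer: 20/36019 ≈ 0.00055526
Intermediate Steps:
x(N) = 0
W(R, I) = -18 + 18*R (W(R, I) = -18 + 9*(R + R) = -18 + 9*(2*R) = -18 + 18*R)
g(S) = -5*S (g(S) = S*(-5) + 0 = -5*S + 0 = -5*S)
r(a) = (-12 + a)/(-15 + a)
1/(r(g(9)) + W(101, L(5))) = 1/((-12 - 5*9)/(-15 - 5*9) + (-18 + 18*101)) = 1/((-12 - 45)/(-15 - 45) + (-18 + 1818)) = 1/(-57/(-60) + 1800) = 1/(-1/60*(-57) + 1800) = 1/(19/20 + 1800) = 1/(36019/20) = 20/36019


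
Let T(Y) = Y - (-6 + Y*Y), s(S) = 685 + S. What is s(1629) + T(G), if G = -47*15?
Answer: -495410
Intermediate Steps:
G = -705
T(Y) = 6 + Y - Y² (T(Y) = Y - (-6 + Y²) = Y + (6 - Y²) = 6 + Y - Y²)
s(1629) + T(G) = (685 + 1629) + (6 - 705 - 1*(-705)²) = 2314 + (6 - 705 - 1*497025) = 2314 + (6 - 705 - 497025) = 2314 - 497724 = -495410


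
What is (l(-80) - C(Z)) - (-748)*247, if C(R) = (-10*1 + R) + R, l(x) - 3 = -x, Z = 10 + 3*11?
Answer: 184763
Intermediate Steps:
Z = 43 (Z = 10 + 33 = 43)
l(x) = 3 - x
C(R) = -10 + 2*R (C(R) = (-10 + R) + R = -10 + 2*R)
(l(-80) - C(Z)) - (-748)*247 = ((3 - 1*(-80)) - (-10 + 2*43)) - (-748)*247 = ((3 + 80) - (-10 + 86)) - 1*(-184756) = (83 - 1*76) + 184756 = (83 - 76) + 184756 = 7 + 184756 = 184763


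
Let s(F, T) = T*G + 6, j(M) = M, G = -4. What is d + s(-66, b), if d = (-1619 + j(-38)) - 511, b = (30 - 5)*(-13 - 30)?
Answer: 2138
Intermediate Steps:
b = -1075 (b = 25*(-43) = -1075)
s(F, T) = 6 - 4*T (s(F, T) = T*(-4) + 6 = -4*T + 6 = 6 - 4*T)
d = -2168 (d = (-1619 - 38) - 511 = -1657 - 511 = -2168)
d + s(-66, b) = -2168 + (6 - 4*(-1075)) = -2168 + (6 + 4300) = -2168 + 4306 = 2138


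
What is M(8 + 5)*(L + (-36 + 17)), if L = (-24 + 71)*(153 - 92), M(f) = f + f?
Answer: 74048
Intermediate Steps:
M(f) = 2*f
L = 2867 (L = 47*61 = 2867)
M(8 + 5)*(L + (-36 + 17)) = (2*(8 + 5))*(2867 + (-36 + 17)) = (2*13)*(2867 - 19) = 26*2848 = 74048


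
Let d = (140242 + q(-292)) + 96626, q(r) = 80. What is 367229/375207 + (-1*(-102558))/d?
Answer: 62747328299/44452274118 ≈ 1.4116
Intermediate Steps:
d = 236948 (d = (140242 + 80) + 96626 = 140322 + 96626 = 236948)
367229/375207 + (-1*(-102558))/d = 367229/375207 - 1*(-102558)/236948 = 367229*(1/375207) + 102558*(1/236948) = 367229/375207 + 51279/118474 = 62747328299/44452274118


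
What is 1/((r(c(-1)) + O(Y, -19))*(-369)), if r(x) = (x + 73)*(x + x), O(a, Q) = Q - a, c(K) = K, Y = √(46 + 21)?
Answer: 163/9779238 - √67/9779238 ≈ 1.5831e-5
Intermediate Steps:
Y = √67 ≈ 8.1853
r(x) = 2*x*(73 + x) (r(x) = (73 + x)*(2*x) = 2*x*(73 + x))
1/((r(c(-1)) + O(Y, -19))*(-369)) = 1/(2*(-1)*(73 - 1) + (-19 - √67)*(-369)) = -1/369/(2*(-1)*72 + (-19 - √67)) = -1/369/(-144 + (-19 - √67)) = -1/369/(-163 - √67) = -1/(369*(-163 - √67))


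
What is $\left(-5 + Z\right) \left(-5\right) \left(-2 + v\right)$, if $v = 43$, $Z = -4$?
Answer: $1845$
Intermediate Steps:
$\left(-5 + Z\right) \left(-5\right) \left(-2 + v\right) = \left(-5 - 4\right) \left(-5\right) \left(-2 + 43\right) = \left(-9\right) \left(-5\right) 41 = 45 \cdot 41 = 1845$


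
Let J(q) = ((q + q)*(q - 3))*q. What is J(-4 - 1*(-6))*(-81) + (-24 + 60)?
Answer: 684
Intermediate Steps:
J(q) = 2*q**2*(-3 + q) (J(q) = ((2*q)*(-3 + q))*q = (2*q*(-3 + q))*q = 2*q**2*(-3 + q))
J(-4 - 1*(-6))*(-81) + (-24 + 60) = (2*(-4 - 1*(-6))**2*(-3 + (-4 - 1*(-6))))*(-81) + (-24 + 60) = (2*(-4 + 6)**2*(-3 + (-4 + 6)))*(-81) + 36 = (2*2**2*(-3 + 2))*(-81) + 36 = (2*4*(-1))*(-81) + 36 = -8*(-81) + 36 = 648 + 36 = 684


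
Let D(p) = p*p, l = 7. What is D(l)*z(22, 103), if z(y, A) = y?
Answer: 1078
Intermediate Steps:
D(p) = p²
D(l)*z(22, 103) = 7²*22 = 49*22 = 1078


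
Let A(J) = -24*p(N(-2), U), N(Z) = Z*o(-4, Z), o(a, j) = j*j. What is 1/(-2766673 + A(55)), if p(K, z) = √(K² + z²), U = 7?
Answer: -2766673/7654479423841 + 24*√113/7654479423841 ≈ -3.6141e-7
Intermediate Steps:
o(a, j) = j²
N(Z) = Z³ (N(Z) = Z*Z² = Z³)
A(J) = -24*√113 (A(J) = -24*√(((-2)³)² + 7²) = -24*√((-8)² + 49) = -24*√(64 + 49) = -24*√113)
1/(-2766673 + A(55)) = 1/(-2766673 - 24*√113)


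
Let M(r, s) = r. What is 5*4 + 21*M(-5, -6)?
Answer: -85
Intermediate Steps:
5*4 + 21*M(-5, -6) = 5*4 + 21*(-5) = 20 - 105 = -85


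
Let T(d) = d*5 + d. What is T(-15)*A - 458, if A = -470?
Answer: 41842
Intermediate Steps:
T(d) = 6*d (T(d) = 5*d + d = 6*d)
T(-15)*A - 458 = (6*(-15))*(-470) - 458 = -90*(-470) - 458 = 42300 - 458 = 41842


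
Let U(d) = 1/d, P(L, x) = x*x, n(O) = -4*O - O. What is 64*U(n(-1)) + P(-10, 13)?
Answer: 909/5 ≈ 181.80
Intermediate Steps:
n(O) = -5*O
P(L, x) = x²
U(d) = 1/d
64*U(n(-1)) + P(-10, 13) = 64/((-5*(-1))) + 13² = 64/5 + 169 = 909/5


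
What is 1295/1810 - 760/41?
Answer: -264501/14842 ≈ -17.821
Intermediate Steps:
1295/1810 - 760/41 = 1295*(1/1810) - 760*1/41 = 259/362 - 760/41 = -264501/14842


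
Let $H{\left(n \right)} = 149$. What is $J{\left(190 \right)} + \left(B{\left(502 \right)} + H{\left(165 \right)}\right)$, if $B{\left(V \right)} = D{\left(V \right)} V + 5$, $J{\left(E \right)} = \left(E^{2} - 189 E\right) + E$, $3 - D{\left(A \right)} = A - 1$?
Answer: $-249462$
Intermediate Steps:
$D{\left(A \right)} = 4 - A$ ($D{\left(A \right)} = 3 - \left(A - 1\right) = 3 - \left(-1 + A\right) = 4 - A$)
$J{\left(E \right)} = E^{2} - 188 E$
$B{\left(V \right)} = 5 + V \left(4 - V\right)$ ($B{\left(V \right)} = \left(4 - V\right) V + 5 = V \left(4 - V\right) + 5 = 5 + V \left(4 - V\right)$)
$J{\left(190 \right)} + \left(B{\left(502 \right)} + H{\left(165 \right)}\right) = 190 \left(-188 + 190\right) + \left(\left(5 - 502 \left(-4 + 502\right)\right) + 149\right) = 190 \cdot 2 + \left(\left(5 - 502 \cdot 498\right) + 149\right) = 380 + \left(\left(5 - 249996\right) + 149\right) = 380 + \left(-249991 + 149\right) = 380 - 249842 = -249462$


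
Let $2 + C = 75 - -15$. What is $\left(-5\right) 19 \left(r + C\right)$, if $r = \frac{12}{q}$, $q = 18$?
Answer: $- \frac{25270}{3} \approx -8423.3$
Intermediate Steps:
$C = 88$ ($C = -2 + \left(75 - -15\right) = -2 + \left(75 + 15\right) = -2 + 90 = 88$)
$r = \frac{2}{3}$ ($r = \frac{12}{18} = 12 \cdot \frac{1}{18} = \frac{2}{3} \approx 0.66667$)
$\left(-5\right) 19 \left(r + C\right) = \left(-5\right) 19 \left(\frac{2}{3} + 88\right) = \left(-95\right) \frac{266}{3} = - \frac{25270}{3}$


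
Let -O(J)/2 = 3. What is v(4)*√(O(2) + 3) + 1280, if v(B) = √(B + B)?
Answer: 1280 + 2*I*√6 ≈ 1280.0 + 4.899*I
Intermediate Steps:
v(B) = √2*√B (v(B) = √(2*B) = √2*√B)
O(J) = -6 (O(J) = -2*3 = -6)
v(4)*√(O(2) + 3) + 1280 = (√2*√4)*√(-6 + 3) + 1280 = (√2*2)*√(-3) + 1280 = (2*√2)*(I*√3) + 1280 = 2*I*√6 + 1280 = 1280 + 2*I*√6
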